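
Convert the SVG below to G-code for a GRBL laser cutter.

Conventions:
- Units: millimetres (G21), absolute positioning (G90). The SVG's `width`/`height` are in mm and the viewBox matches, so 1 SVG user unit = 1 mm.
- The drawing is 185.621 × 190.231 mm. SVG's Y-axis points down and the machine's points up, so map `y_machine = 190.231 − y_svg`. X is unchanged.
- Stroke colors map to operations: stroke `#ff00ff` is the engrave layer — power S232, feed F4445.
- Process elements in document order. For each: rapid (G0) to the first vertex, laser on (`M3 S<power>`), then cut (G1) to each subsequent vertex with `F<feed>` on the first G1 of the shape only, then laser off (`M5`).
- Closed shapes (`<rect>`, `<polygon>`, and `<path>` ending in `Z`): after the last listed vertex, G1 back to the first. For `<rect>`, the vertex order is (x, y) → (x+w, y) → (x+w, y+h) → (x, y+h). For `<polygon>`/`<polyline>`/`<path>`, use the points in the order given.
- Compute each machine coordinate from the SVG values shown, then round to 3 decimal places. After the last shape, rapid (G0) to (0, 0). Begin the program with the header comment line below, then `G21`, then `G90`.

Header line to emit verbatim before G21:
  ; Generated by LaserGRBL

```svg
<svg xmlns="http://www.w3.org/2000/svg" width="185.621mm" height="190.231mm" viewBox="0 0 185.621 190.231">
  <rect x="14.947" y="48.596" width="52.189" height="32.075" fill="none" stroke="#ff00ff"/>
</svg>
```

1 u = 1 mm; y_m = 190.231 − y.

[1] `<rect>` rectangle, #ff00ff→engrave S232 F4445: (14.947,141.635) → (67.136,141.635) → (67.136,109.560) → (14.947,109.560) → (14.947,141.635) (closed)

; Generated by LaserGRBL
G21
G90
G0 X14.947 Y141.635
M3 S232
G1 X67.136 Y141.635 F4445
G1 X67.136 Y109.560
G1 X14.947 Y109.560
G1 X14.947 Y141.635
M5
G0 X0.000 Y0.000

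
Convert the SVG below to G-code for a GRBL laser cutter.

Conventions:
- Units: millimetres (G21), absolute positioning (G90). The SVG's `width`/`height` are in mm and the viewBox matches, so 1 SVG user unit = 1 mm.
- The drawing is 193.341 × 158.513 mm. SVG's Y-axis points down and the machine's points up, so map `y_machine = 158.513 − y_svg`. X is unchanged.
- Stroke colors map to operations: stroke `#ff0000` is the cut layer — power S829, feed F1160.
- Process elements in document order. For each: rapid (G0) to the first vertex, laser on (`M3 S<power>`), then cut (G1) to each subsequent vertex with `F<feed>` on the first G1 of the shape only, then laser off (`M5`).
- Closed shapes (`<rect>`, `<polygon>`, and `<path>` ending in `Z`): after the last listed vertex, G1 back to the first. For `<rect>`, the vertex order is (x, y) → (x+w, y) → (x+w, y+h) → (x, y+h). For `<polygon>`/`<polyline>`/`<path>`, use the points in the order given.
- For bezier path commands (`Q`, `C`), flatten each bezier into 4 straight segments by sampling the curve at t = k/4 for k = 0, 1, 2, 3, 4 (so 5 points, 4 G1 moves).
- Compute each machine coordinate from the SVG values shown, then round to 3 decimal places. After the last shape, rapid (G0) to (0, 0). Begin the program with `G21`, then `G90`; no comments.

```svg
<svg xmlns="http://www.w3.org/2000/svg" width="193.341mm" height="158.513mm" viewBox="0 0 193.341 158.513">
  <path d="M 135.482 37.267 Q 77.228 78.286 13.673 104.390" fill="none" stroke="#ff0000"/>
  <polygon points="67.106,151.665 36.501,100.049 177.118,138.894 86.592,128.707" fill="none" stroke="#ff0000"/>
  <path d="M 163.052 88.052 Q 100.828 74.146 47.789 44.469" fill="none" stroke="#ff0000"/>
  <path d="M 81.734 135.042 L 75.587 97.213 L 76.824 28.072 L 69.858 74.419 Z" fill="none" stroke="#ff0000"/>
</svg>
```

1 u = 1 mm; y_m = 158.513 − y.

[1] `<path>` quadratic bezier, #ff0000→cut S829 F1160: (135.482,121.246) → (106.024,101.669) → (75.903,83.956) → (45.119,68.107) → (13.673,54.123)

[2] `<polygon>` closed polygon, #ff0000→cut S829 F1160: (67.106,6.848) → (36.501,58.464) → (177.118,19.619) → (86.592,29.806) → (67.106,6.848) (closed)

[3] `<path>` quadratic bezier, #ff0000→cut S829 F1160: (163.052,70.461) → (132.514,78.400) → (103.124,88.310) → (74.883,100.191) → (47.789,114.044)

[4] `<path>` closed polygon, #ff0000→cut S829 F1160: (81.734,23.471) → (75.587,61.300) → (76.824,130.441) → (69.858,84.094) → (81.734,23.471) (closed)

G21
G90
G0 X135.482 Y121.246
M3 S829
G1 X106.024 Y101.669 F1160
G1 X75.903 Y83.956
G1 X45.119 Y68.107
G1 X13.673 Y54.123
M5
G0 X67.106 Y6.848
M3 S829
G1 X36.501 Y58.464 F1160
G1 X177.118 Y19.619
G1 X86.592 Y29.806
G1 X67.106 Y6.848
M5
G0 X163.052 Y70.461
M3 S829
G1 X132.514 Y78.400 F1160
G1 X103.124 Y88.310
G1 X74.883 Y100.191
G1 X47.789 Y114.044
M5
G0 X81.734 Y23.471
M3 S829
G1 X75.587 Y61.300 F1160
G1 X76.824 Y130.441
G1 X69.858 Y84.094
G1 X81.734 Y23.471
M5
G0 X0.000 Y0.000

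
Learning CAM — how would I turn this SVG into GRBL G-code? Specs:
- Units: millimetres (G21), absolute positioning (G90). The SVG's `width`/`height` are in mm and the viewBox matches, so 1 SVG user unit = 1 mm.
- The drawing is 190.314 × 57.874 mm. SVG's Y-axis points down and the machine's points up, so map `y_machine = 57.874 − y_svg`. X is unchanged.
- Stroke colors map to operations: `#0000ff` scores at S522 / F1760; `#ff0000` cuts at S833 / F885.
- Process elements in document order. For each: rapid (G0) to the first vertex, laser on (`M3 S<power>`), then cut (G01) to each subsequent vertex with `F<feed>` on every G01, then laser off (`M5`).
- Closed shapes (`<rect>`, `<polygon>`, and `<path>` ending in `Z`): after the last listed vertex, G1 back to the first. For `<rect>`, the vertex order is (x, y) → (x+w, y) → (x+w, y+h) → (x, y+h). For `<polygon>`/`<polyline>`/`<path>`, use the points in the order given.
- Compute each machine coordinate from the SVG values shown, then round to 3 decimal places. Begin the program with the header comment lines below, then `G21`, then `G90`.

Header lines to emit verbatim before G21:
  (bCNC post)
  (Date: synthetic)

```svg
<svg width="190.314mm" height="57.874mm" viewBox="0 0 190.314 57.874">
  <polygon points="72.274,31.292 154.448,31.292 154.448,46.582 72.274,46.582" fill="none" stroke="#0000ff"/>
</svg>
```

(bCNC post)
(Date: synthetic)
G21
G90
G0 X72.274 Y26.582
M3 S522
G01 X154.448 Y26.582 F1760
G01 X154.448 Y11.292 F1760
G01 X72.274 Y11.292 F1760
G01 X72.274 Y26.582 F1760
M5

viewBox `0 0 190.314 57.874` with mm width/height → 1 unit = 1 mm. Flip: y_m = 57.874 − y_svg.

**Shape 1** — `<polygon>` rectangle, stroke `#0000ff` → score (S522, F1760). Machine vertices: (72.274,26.582) → (154.448,26.582) → (154.448,11.292) → (72.274,11.292) → (72.274,26.582). Closed: final G1 returns to the first vertex.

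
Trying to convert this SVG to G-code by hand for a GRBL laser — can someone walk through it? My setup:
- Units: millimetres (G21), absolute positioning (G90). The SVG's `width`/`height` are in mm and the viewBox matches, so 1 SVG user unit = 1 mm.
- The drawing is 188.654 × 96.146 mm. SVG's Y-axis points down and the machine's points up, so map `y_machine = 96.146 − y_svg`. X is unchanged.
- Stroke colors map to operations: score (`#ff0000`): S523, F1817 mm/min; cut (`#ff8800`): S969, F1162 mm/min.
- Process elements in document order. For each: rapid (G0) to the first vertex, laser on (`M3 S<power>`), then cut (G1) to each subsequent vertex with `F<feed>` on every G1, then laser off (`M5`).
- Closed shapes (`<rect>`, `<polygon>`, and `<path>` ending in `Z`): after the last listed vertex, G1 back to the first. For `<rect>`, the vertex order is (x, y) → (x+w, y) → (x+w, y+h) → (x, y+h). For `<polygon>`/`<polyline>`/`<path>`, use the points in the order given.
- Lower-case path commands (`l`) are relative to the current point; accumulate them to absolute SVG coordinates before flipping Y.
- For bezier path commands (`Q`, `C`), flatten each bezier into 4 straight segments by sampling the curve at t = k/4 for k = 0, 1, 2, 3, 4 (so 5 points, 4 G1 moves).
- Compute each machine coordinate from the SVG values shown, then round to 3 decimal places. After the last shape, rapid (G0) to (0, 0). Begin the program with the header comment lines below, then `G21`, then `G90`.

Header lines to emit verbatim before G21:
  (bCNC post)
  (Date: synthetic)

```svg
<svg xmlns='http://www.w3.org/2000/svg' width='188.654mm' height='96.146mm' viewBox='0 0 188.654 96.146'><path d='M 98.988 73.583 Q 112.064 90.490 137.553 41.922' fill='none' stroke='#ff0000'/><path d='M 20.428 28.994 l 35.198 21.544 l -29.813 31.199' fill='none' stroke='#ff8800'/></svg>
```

(bCNC post)
(Date: synthetic)
G21
G90
G0 X98.988 Y22.563
M3 S523
G1 X106.302 Y18.202 F1817
G1 X115.167 Y22.025 F1817
G1 X125.584 Y34.032 F1817
G1 X137.553 Y54.224 F1817
M5
G0 X20.428 Y67.152
M3 S969
G1 X55.626 Y45.608 F1162
G1 X25.813 Y14.409 F1162
M5
G0 X0.000 Y0.000

1 u = 1 mm; y_m = 96.146 − y.

[1] `<path>` quadratic bezier, #ff0000→score S523 F1817: (98.988,22.563) → (106.302,18.202) → (115.167,22.025) → (125.584,34.032) → (137.553,54.224)

[2] `<path>` open polyline, #ff8800→cut S969 F1162: (20.428,67.152) → (55.626,45.608) → (25.813,14.409)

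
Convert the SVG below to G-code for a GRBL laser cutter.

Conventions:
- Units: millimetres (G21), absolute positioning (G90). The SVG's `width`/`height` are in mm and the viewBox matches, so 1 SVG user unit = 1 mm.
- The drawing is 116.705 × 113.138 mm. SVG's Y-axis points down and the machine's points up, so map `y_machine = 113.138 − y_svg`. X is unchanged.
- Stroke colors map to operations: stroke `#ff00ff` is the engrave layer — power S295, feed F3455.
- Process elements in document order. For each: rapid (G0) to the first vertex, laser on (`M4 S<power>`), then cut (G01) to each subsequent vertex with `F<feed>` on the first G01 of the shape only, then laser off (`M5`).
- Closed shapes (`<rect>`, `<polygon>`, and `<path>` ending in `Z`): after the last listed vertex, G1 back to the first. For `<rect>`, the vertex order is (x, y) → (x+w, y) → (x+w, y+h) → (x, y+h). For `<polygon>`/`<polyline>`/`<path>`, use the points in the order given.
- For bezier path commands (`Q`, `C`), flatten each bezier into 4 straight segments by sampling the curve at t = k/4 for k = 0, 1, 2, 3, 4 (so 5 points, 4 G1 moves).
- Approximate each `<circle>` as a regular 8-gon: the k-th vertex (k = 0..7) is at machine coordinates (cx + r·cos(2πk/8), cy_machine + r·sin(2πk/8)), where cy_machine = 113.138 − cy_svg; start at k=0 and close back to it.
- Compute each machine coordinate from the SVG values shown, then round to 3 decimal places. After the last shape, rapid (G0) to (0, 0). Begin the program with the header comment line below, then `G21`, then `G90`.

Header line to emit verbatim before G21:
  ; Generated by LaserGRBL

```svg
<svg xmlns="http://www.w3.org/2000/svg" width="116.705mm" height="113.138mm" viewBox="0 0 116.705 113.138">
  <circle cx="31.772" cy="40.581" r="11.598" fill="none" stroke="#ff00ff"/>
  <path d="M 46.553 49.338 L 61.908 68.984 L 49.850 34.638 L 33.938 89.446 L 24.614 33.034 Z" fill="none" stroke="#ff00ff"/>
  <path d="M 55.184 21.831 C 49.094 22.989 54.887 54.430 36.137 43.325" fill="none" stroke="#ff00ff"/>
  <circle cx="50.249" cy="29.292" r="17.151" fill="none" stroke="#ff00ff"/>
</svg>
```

; Generated by LaserGRBL
G21
G90
G0 X43.370 Y72.557
M4 S295
G01 X39.973 Y80.758 F3455
G01 X31.772 Y84.155
G01 X23.571 Y80.758
G01 X20.174 Y72.557
G01 X23.571 Y64.356
G01 X31.772 Y60.959
G01 X39.973 Y64.356
G01 X43.370 Y72.557
M5
G0 X46.553 Y63.800
M4 S295
G01 X61.908 Y44.154 F3455
G01 X49.850 Y78.500
G01 X33.938 Y23.692
G01 X24.614 Y80.104
G01 X46.553 Y63.800
M5
G0 X55.184 Y91.307
M4 S295
G01 X52.275 Y85.898 F3455
G01 X50.408 Y75.961
G01 X46.167 Y68.324
G01 X36.137 Y69.813
M5
G0 X67.400 Y83.846
M4 S295
G01 X62.377 Y95.974 F3455
G01 X50.249 Y100.997
G01 X38.121 Y95.974
G01 X33.098 Y83.846
G01 X38.121 Y71.718
G01 X50.249 Y66.695
G01 X62.377 Y71.718
G01 X67.400 Y83.846
M5
G0 X0.000 Y0.000

Since the viewBox matches the mm dimensions, user units are millimetres directly. The only transform is the Y-flip y_m = 113.138 − y_svg.

Shape 1 is a circle drawn with `<circle>`. Its stroke #ff00ff means engrave at S295, F3455. After flipping Y the toolpath is (43.370,72.557) → (39.973,80.758) → (31.772,84.155) → (23.571,80.758) → (20.174,72.557) → (23.571,64.356) → (31.772,60.959) → (39.973,64.356) → (43.370,72.557), returning to the start.

Shape 2 is a closed polygon drawn with `<path>`. Its stroke #ff00ff means engrave at S295, F3455. After flipping Y the toolpath is (46.553,63.800) → (61.908,44.154) → (49.850,78.500) → (33.938,23.692) → (24.614,80.104) → (46.553,63.800), returning to the start.

Shape 3 is a cubic bezier drawn with `<path>`. Its stroke #ff00ff means engrave at S295, F3455. After flipping Y the toolpath is (55.184,91.307) → (52.275,85.898) → (50.408,75.961) → (46.167,68.324) → (36.137,69.813).

Shape 4 is a circle drawn with `<circle>`. Its stroke #ff00ff means engrave at S295, F3455. After flipping Y the toolpath is (67.400,83.846) → (62.377,95.974) → (50.249,100.997) → (38.121,95.974) → (33.098,83.846) → (38.121,71.718) → (50.249,66.695) → (62.377,71.718) → (67.400,83.846), returning to the start.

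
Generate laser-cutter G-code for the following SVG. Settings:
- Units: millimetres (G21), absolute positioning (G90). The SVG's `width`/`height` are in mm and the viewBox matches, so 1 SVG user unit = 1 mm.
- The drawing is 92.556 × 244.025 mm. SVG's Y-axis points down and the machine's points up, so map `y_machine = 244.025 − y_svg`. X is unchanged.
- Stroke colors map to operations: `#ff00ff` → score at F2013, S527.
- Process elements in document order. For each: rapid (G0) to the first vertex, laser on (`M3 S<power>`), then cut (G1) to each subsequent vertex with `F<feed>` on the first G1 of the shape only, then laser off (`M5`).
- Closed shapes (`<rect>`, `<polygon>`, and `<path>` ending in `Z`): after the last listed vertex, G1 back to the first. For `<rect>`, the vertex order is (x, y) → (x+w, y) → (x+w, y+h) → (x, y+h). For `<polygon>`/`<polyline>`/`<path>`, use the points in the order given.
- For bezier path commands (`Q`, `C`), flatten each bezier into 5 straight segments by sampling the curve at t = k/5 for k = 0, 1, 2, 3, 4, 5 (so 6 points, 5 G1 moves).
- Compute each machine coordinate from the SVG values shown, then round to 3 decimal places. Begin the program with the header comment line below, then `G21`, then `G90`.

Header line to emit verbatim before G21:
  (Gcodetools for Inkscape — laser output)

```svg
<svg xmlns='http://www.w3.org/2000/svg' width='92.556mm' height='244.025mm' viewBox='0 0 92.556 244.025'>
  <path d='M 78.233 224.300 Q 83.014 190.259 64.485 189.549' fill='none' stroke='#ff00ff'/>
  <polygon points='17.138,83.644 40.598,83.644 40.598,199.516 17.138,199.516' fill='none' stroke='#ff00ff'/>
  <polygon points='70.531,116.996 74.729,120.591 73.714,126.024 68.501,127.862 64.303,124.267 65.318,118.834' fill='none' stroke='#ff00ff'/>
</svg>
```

(Gcodetools for Inkscape — laser output)
G21
G90
G0 X78.233 Y19.725
M3 S527
G1 X79.213 Y32.008 F2013
G1 X78.328 Y41.625
G1 X75.579 Y48.575
G1 X70.964 Y52.859
G1 X64.485 Y54.476
M5
G0 X17.138 Y160.381
M3 S527
G1 X40.598 Y160.381 F2013
G1 X40.598 Y44.509
G1 X17.138 Y44.509
G1 X17.138 Y160.381
M5
G0 X70.531 Y127.029
M3 S527
G1 X74.729 Y123.434 F2013
G1 X73.714 Y118.001
G1 X68.501 Y116.163
G1 X64.303 Y119.758
G1 X65.318 Y125.191
G1 X70.531 Y127.029
M5

viewBox `0 0 92.556 244.025` with mm width/height → 1 unit = 1 mm. Flip: y_m = 244.025 − y_svg.

**Shape 1** — `<path>` quadratic bezier, stroke `#ff00ff` → score (S527, F2013). Control points (SVG): P0=(78.233,224.300), P1=(83.014,190.259), P2=(64.485,189.549); sampled at t=k/5. Machine vertices: (78.233,19.725) → (79.213,32.008) → (78.328,41.625) → (75.579,48.575) → (70.964,52.859) → (64.485,54.476). Open path.

**Shape 2** — `<polygon>` rectangle, stroke `#ff00ff` → score (S527, F2013). Machine vertices: (17.138,160.381) → (40.598,160.381) → (40.598,44.509) → (17.138,44.509) → (17.138,160.381). Closed: final G1 returns to the first vertex.

**Shape 3** — `<polygon>` regular polygon, stroke `#ff00ff` → score (S527, F2013). Machine vertices: (70.531,127.029) → (74.729,123.434) → (73.714,118.001) → (68.501,116.163) → (64.303,119.758) → (65.318,125.191) → (70.531,127.029). Closed: final G1 returns to the first vertex.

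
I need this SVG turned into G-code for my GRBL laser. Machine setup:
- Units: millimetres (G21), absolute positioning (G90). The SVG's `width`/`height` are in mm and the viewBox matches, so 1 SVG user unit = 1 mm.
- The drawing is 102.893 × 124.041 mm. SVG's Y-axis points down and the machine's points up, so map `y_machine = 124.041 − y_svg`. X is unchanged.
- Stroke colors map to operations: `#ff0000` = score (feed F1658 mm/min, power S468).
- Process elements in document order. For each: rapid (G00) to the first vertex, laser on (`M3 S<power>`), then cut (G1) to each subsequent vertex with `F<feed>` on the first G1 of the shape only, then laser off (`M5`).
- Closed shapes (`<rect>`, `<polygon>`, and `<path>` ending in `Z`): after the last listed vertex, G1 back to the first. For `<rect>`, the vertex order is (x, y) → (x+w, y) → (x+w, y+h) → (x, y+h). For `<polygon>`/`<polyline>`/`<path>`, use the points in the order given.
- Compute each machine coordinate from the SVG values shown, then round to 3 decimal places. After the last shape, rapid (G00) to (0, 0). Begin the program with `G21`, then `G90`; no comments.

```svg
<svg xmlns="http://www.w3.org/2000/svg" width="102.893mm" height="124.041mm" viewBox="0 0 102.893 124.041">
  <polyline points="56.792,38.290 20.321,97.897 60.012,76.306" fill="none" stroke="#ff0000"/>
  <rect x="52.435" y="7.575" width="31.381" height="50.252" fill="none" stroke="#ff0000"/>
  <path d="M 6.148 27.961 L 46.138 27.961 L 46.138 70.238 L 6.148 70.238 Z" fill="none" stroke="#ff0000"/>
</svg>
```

G21
G90
G00 X56.792 Y85.751
M3 S468
G1 X20.321 Y26.144 F1658
G1 X60.012 Y47.735
M5
G00 X52.435 Y116.466
M3 S468
G1 X83.816 Y116.466 F1658
G1 X83.816 Y66.214
G1 X52.435 Y66.214
G1 X52.435 Y116.466
M5
G00 X6.148 Y96.080
M3 S468
G1 X46.138 Y96.080 F1658
G1 X46.138 Y53.803
G1 X6.148 Y53.803
G1 X6.148 Y96.080
M5
G00 X0.000 Y0.000

Since the viewBox matches the mm dimensions, user units are millimetres directly. The only transform is the Y-flip y_m = 124.041 − y_svg.

Shape 1 is a open polyline drawn with `<polyline>`. Its stroke #ff0000 means score at S468, F1658. After flipping Y the toolpath is (56.792,85.751) → (20.321,26.144) → (60.012,47.735).

Shape 2 is a rectangle drawn with `<rect>`. Its stroke #ff0000 means score at S468, F1658. After flipping Y the toolpath is (52.435,116.466) → (83.816,116.466) → (83.816,66.214) → (52.435,66.214) → (52.435,116.466), returning to the start.

Shape 3 is a rectangle drawn with `<path>`. Its stroke #ff0000 means score at S468, F1658. After flipping Y the toolpath is (6.148,96.080) → (46.138,96.080) → (46.138,53.803) → (6.148,53.803) → (6.148,96.080), returning to the start.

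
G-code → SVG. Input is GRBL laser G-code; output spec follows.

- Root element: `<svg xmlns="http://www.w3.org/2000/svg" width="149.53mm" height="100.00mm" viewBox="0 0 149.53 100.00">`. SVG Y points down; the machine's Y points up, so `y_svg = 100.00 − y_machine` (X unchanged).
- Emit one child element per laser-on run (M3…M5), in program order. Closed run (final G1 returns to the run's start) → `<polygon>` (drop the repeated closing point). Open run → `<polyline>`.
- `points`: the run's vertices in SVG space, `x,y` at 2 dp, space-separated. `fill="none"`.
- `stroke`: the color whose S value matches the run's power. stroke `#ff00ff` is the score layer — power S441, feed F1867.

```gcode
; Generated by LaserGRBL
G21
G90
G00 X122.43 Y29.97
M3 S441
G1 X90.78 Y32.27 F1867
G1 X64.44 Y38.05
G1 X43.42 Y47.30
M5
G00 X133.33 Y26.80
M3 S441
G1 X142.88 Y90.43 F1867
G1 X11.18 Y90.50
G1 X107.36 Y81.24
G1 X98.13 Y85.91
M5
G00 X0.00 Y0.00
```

<svg xmlns="http://www.w3.org/2000/svg" width="149.53mm" height="100.00mm" viewBox="0 0 149.53 100.00">
  <polyline points="122.43,70.03 90.78,67.73 64.44,61.95 43.42,52.70" fill="none" stroke="#ff00ff"/>
  <polyline points="133.33,73.20 142.88,9.57 11.18,9.50 107.36,18.76 98.13,14.09" fill="none" stroke="#ff00ff"/>
</svg>

Machine Y-up, SVG Y-down with viewBox height 100.00, so y_svg = 100.00 − y_machine; X carries over. Every run uses S441, so all elements get stroke `#ff00ff` (score).

Run 1: The run is open, so emit a `<polyline>` with points (Y-flipped): 122.43,70.03 90.78,67.73 64.44,61.95 43.42,52.70.

Run 2: The run is open, so emit a `<polyline>` with points (Y-flipped): 133.33,73.20 142.88,9.57 11.18,9.50 107.36,18.76 98.13,14.09.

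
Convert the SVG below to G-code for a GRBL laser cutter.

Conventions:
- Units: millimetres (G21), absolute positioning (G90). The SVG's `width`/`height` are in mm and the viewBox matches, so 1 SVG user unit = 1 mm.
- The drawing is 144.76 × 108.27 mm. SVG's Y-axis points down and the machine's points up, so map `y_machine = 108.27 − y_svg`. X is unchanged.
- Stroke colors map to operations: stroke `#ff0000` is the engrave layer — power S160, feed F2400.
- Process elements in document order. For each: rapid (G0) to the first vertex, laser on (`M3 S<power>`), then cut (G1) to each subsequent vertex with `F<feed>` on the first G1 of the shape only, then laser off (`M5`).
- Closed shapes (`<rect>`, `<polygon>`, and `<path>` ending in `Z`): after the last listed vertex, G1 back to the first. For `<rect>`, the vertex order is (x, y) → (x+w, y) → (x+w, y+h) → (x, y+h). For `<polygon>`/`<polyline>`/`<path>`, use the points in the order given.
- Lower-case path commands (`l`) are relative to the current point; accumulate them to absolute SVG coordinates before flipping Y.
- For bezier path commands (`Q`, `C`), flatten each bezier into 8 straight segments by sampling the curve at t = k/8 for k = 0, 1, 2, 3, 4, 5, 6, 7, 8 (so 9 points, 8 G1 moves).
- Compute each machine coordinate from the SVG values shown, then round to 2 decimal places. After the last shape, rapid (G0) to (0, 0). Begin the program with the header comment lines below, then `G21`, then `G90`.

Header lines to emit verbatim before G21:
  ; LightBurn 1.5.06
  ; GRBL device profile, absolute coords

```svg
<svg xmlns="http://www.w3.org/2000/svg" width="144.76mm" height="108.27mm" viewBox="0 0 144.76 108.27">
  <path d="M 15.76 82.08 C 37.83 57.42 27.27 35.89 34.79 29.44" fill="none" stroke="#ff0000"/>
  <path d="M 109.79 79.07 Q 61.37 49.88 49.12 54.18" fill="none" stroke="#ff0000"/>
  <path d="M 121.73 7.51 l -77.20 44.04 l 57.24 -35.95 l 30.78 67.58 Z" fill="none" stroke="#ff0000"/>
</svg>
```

viewBox `0 0 144.76 108.27` with mm width/height → 1 unit = 1 mm. Flip: y_m = 108.27 − y_svg.

**Shape 1** — `<path>` cubic bezier, stroke `#ff0000` → engrave (S160, F2400). Control points (SVG): P0=(15.76,82.08), P1=(37.83,57.42), P2=(27.27,35.89), P3=(34.79,29.44); sampled at t=k/8. Machine vertices: (15.76,26.19) → (22.61,35.27) → (26.99,43.91) → (29.50,51.98) → (30.73,59.34) → (31.28,65.84) → (31.75,71.35) → (32.72,75.73) → (34.79,78.83). Open path.

**Shape 2** — `<path>` quadratic bezier, stroke `#ff0000` → engrave (S160, F2400). Control points (SVG): P0=(109.79,79.07), P1=(61.37,49.88), P2=(49.12,54.18); sampled at t=k/8. Machine vertices: (109.79,29.20) → (98.25,35.97) → (87.84,41.70) → (78.56,46.38) → (70.41,50.02) → (63.39,52.61) → (57.51,54.15) → (52.75,54.64) → (49.12,54.09). Open path.

**Shape 3** — `<path>` closed polygon, stroke `#ff0000` → engrave (S160, F2400). Machine vertices: (121.73,100.76) → (44.53,56.72) → (101.77,92.67) → (132.55,25.09) → (121.73,100.76). Closed: final G1 returns to the first vertex.

; LightBurn 1.5.06
; GRBL device profile, absolute coords
G21
G90
G0 X15.76 Y26.19
M3 S160
G1 X22.61 Y35.27 F2400
G1 X26.99 Y43.91
G1 X29.50 Y51.98
G1 X30.73 Y59.34
G1 X31.28 Y65.84
G1 X31.75 Y71.35
G1 X32.72 Y75.73
G1 X34.79 Y78.83
M5
G0 X109.79 Y29.20
M3 S160
G1 X98.25 Y35.97 F2400
G1 X87.84 Y41.70
G1 X78.56 Y46.38
G1 X70.41 Y50.02
G1 X63.39 Y52.61
G1 X57.51 Y54.15
G1 X52.75 Y54.64
G1 X49.12 Y54.09
M5
G0 X121.73 Y100.76
M3 S160
G1 X44.53 Y56.72 F2400
G1 X101.77 Y92.67
G1 X132.55 Y25.09
G1 X121.73 Y100.76
M5
G0 X0.00 Y0.00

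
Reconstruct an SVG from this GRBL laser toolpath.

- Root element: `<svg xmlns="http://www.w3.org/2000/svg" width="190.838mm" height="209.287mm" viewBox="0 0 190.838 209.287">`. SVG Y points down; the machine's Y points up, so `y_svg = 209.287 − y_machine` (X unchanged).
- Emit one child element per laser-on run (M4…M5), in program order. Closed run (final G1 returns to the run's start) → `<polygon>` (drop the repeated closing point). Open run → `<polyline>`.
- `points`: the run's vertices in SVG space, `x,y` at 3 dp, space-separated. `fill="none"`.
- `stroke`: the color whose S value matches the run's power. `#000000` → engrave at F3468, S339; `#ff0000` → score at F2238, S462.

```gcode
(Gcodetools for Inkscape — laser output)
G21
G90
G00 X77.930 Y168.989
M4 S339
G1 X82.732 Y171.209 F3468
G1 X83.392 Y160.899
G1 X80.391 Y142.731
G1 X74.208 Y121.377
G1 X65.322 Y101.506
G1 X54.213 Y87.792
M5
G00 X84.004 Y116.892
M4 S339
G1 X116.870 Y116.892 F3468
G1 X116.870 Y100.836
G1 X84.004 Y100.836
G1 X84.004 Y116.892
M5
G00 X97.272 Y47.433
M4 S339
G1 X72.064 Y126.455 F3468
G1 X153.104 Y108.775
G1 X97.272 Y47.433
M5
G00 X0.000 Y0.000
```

Machine Y-up, SVG Y-down with viewBox height 209.287, so y_svg = 209.287 − y_machine; X carries over. Every run uses S339, so all elements get stroke `#000000` (engrave).

Run 1: The run is open, so emit a `<polyline>` with points (Y-flipped): 77.930,40.298 82.732,38.078 83.392,48.388 80.391,66.556 74.208,87.910 65.322,107.781 54.213,121.495.

Run 2: The run returns to its start, so emit a `<polygon>` with points (Y-flipped): 84.004,92.395 116.870,92.395 116.870,108.451 84.004,108.451.

Run 3: The run returns to its start, so emit a `<polygon>` with points (Y-flipped): 97.272,161.854 72.064,82.832 153.104,100.512.

<svg xmlns="http://www.w3.org/2000/svg" width="190.838mm" height="209.287mm" viewBox="0 0 190.838 209.287">
  <polyline points="77.930,40.298 82.732,38.078 83.392,48.388 80.391,66.556 74.208,87.910 65.322,107.781 54.213,121.495" fill="none" stroke="#000000"/>
  <polygon points="84.004,92.395 116.870,92.395 116.870,108.451 84.004,108.451" fill="none" stroke="#000000"/>
  <polygon points="97.272,161.854 72.064,82.832 153.104,100.512" fill="none" stroke="#000000"/>
</svg>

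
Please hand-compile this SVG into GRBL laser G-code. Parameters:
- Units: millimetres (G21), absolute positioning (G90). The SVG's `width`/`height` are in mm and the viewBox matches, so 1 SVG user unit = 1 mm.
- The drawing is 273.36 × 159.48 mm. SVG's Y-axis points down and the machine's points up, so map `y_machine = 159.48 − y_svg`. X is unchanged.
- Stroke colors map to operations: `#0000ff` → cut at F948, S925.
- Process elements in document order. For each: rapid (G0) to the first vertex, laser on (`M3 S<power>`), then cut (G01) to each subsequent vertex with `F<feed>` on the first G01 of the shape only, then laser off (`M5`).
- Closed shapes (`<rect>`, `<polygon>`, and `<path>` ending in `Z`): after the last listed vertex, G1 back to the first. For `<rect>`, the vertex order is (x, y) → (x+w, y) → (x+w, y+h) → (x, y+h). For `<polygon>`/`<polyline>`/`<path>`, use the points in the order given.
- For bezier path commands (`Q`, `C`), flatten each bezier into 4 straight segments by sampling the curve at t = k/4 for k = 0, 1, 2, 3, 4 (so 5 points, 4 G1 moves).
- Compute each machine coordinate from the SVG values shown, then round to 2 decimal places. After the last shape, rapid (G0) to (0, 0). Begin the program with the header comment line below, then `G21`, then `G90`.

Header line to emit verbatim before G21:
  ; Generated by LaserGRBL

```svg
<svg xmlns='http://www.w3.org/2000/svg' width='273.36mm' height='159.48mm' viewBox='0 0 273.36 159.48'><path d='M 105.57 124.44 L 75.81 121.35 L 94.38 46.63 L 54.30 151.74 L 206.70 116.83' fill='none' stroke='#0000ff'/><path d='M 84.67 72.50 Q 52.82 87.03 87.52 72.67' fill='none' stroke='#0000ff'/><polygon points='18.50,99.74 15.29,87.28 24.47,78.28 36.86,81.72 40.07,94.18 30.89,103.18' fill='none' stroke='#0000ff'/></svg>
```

; Generated by LaserGRBL
G21
G90
G0 X105.57 Y35.04
M3 S925
G01 X75.81 Y38.13 F948
G01 X94.38 Y112.85
G01 X54.30 Y7.74
G01 X206.70 Y42.65
M5
G0 X84.67 Y86.98
M3 S925
G01 X72.90 Y81.52 F948
G01 X69.46 Y79.67
G01 X74.33 Y81.44
G01 X87.52 Y86.81
M5
G0 X18.50 Y59.74
M3 S925
G01 X15.29 Y72.20 F948
G01 X24.47 Y81.20
G01 X36.86 Y77.76
G01 X40.07 Y65.30
G01 X30.89 Y56.30
G01 X18.50 Y59.74
M5
G0 X0.00 Y0.00

viewBox `0 0 273.36 159.48` with mm width/height → 1 unit = 1 mm. Flip: y_m = 159.48 − y_svg.

**Shape 1** — `<path>` open polyline, stroke `#0000ff` → cut (S925, F948). Machine vertices: (105.57,35.04) → (75.81,38.13) → (94.38,112.85) → (54.30,7.74) → (206.70,42.65). Open path.

**Shape 2** — `<path>` quadratic bezier, stroke `#0000ff` → cut (S925, F948). Control points (SVG): P0=(84.67,72.50), P1=(52.82,87.03), P2=(87.52,72.67); sampled at t=k/4. Machine vertices: (84.67,86.98) → (72.90,81.52) → (69.46,79.67) → (74.33,81.44) → (87.52,86.81). Open path.

**Shape 3** — `<polygon>` regular polygon, stroke `#0000ff` → cut (S925, F948). Machine vertices: (18.50,59.74) → (15.29,72.20) → (24.47,81.20) → (36.86,77.76) → (40.07,65.30) → (30.89,56.30) → (18.50,59.74). Closed: final G1 returns to the first vertex.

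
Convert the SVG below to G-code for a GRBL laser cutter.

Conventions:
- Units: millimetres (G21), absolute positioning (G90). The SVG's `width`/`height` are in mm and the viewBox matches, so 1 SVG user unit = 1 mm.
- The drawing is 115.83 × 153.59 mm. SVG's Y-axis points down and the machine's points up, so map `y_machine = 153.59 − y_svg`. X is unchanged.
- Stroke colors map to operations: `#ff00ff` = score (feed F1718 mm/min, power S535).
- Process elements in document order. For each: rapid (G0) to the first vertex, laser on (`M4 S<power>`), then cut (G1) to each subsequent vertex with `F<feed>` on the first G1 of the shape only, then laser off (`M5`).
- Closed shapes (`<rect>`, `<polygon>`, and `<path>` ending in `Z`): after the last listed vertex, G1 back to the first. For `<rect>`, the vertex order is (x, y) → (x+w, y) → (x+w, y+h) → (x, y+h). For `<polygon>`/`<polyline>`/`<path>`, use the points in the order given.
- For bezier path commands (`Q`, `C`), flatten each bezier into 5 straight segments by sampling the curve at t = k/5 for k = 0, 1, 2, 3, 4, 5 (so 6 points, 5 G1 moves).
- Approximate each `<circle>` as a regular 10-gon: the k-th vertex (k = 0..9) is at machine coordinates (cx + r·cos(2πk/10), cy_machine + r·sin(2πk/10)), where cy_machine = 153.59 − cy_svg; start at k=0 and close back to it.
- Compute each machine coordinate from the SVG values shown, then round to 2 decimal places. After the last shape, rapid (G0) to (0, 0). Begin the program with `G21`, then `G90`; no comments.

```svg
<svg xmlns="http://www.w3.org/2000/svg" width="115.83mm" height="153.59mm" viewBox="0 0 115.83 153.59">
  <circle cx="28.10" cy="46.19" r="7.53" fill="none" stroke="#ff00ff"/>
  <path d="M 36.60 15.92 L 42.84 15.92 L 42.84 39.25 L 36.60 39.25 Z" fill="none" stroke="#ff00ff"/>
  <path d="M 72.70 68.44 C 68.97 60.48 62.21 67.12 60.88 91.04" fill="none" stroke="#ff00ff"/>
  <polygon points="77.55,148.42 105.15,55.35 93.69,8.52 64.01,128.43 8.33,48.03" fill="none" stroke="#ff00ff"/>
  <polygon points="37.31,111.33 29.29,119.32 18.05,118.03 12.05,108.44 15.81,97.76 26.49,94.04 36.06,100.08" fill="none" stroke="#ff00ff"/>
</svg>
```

G21
G90
G0 X35.63 Y107.40
M4 S535
G1 X34.19 Y111.83 F1718
G1 X30.43 Y114.56
G1 X25.77 Y114.56
G1 X22.01 Y111.83
G1 X20.57 Y107.40
G1 X22.01 Y102.97
G1 X25.77 Y100.24
G1 X30.43 Y100.24
G1 X34.19 Y102.97
G1 X35.63 Y107.40
M5
G0 X36.60 Y137.67
M4 S535
G1 X42.84 Y137.67 F1718
G1 X42.84 Y114.34
G1 X36.60 Y114.34
G1 X36.60 Y137.67
M5
G0 X72.70 Y85.15
M4 S535
G1 X70.17 Y88.15 F1718
G1 X67.31 Y87.52
G1 X64.54 Y83.13
G1 X62.26 Y74.85
G1 X60.88 Y62.55
M5
G0 X77.55 Y5.17
M4 S535
G1 X105.15 Y98.24 F1718
G1 X93.69 Y145.07
G1 X64.01 Y25.16
G1 X8.33 Y105.56
G1 X77.55 Y5.17
M5
G0 X37.31 Y42.26
M4 S535
G1 X29.29 Y34.27 F1718
G1 X18.05 Y35.56
G1 X12.05 Y45.15
G1 X15.81 Y55.83
G1 X26.49 Y59.55
G1 X36.06 Y53.51
G1 X37.31 Y42.26
M5
G0 X0.00 Y0.00

1 u = 1 mm; y_m = 153.59 − y.

[1] `<circle>` circle, #ff00ff→score S535 F1718: (35.63,107.40) → (34.19,111.83) → (30.43,114.56) → (25.77,114.56) → (22.01,111.83) → (20.57,107.40) → (22.01,102.97) → (25.77,100.24) → (30.43,100.24) → (34.19,102.97) → (35.63,107.40) (closed)

[2] `<path>` rectangle, #ff00ff→score S535 F1718: (36.60,137.67) → (42.84,137.67) → (42.84,114.34) → (36.60,114.34) → (36.60,137.67) (closed)

[3] `<path>` cubic bezier, #ff00ff→score S535 F1718: (72.70,85.15) → (70.17,88.15) → (67.31,87.52) → (64.54,83.13) → (62.26,74.85) → (60.88,62.55)

[4] `<polygon>` closed polygon, #ff00ff→score S535 F1718: (77.55,5.17) → (105.15,98.24) → (93.69,145.07) → (64.01,25.16) → (8.33,105.56) → (77.55,5.17) (closed)

[5] `<polygon>` regular polygon, #ff00ff→score S535 F1718: (37.31,42.26) → (29.29,34.27) → (18.05,35.56) → (12.05,45.15) → (15.81,55.83) → (26.49,59.55) → (36.06,53.51) → (37.31,42.26) (closed)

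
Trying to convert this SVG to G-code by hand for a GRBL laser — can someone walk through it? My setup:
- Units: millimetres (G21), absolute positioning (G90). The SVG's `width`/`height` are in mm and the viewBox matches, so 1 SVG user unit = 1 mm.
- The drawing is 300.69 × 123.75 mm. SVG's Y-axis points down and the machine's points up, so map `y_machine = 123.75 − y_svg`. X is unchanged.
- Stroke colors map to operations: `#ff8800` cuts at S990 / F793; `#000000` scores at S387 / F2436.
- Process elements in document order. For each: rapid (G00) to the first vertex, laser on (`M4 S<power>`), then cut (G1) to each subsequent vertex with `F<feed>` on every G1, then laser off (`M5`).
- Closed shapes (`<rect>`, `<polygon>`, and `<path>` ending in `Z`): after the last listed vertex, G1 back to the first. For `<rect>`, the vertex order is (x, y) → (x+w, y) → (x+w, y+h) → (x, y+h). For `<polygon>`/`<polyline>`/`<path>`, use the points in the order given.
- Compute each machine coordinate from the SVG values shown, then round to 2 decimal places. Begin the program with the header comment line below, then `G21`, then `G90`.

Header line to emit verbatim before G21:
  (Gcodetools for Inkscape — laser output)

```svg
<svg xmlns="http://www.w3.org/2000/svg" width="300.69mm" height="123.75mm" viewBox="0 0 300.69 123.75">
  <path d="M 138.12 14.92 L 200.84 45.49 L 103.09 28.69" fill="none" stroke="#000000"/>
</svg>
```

1 u = 1 mm; y_m = 123.75 − y.

[1] `<path>` open polyline, #000000→score S387 F2436: (138.12,108.83) → (200.84,78.26) → (103.09,95.06)

(Gcodetools for Inkscape — laser output)
G21
G90
G00 X138.12 Y108.83
M4 S387
G1 X200.84 Y78.26 F2436
G1 X103.09 Y95.06 F2436
M5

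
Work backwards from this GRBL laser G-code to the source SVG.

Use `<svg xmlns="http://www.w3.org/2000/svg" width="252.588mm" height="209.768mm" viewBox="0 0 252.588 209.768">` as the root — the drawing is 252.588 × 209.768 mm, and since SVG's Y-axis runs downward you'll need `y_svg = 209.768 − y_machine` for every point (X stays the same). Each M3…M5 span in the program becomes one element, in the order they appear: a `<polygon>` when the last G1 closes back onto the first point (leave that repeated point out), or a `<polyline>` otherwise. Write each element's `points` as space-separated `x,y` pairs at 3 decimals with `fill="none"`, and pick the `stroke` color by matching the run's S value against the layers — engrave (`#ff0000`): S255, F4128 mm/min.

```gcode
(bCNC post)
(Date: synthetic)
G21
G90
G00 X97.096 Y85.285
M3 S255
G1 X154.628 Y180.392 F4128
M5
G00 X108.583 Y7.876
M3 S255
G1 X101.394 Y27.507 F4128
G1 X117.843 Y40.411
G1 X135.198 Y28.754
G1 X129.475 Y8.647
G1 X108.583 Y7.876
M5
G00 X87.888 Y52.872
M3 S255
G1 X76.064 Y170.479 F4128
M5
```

Each laser-on run becomes one SVG element. Flip Y back into SVG space with y_svg = 209.768 − y_machine. Every run uses S255, so all elements get stroke `#ff0000` (engrave).

Run 1: The run is open, so emit a `<polyline>` with points (Y-flipped): 97.096,124.483 154.628,29.376.

Run 2: The run returns to its start, so emit a `<polygon>` with points (Y-flipped): 108.583,201.892 101.394,182.261 117.843,169.357 135.198,181.014 129.475,201.121.

Run 3: The run is open, so emit a `<polyline>` with points (Y-flipped): 87.888,156.896 76.064,39.289.

<svg xmlns="http://www.w3.org/2000/svg" width="252.588mm" height="209.768mm" viewBox="0 0 252.588 209.768">
  <polyline points="97.096,124.483 154.628,29.376" fill="none" stroke="#ff0000"/>
  <polygon points="108.583,201.892 101.394,182.261 117.843,169.357 135.198,181.014 129.475,201.121" fill="none" stroke="#ff0000"/>
  <polyline points="87.888,156.896 76.064,39.289" fill="none" stroke="#ff0000"/>
</svg>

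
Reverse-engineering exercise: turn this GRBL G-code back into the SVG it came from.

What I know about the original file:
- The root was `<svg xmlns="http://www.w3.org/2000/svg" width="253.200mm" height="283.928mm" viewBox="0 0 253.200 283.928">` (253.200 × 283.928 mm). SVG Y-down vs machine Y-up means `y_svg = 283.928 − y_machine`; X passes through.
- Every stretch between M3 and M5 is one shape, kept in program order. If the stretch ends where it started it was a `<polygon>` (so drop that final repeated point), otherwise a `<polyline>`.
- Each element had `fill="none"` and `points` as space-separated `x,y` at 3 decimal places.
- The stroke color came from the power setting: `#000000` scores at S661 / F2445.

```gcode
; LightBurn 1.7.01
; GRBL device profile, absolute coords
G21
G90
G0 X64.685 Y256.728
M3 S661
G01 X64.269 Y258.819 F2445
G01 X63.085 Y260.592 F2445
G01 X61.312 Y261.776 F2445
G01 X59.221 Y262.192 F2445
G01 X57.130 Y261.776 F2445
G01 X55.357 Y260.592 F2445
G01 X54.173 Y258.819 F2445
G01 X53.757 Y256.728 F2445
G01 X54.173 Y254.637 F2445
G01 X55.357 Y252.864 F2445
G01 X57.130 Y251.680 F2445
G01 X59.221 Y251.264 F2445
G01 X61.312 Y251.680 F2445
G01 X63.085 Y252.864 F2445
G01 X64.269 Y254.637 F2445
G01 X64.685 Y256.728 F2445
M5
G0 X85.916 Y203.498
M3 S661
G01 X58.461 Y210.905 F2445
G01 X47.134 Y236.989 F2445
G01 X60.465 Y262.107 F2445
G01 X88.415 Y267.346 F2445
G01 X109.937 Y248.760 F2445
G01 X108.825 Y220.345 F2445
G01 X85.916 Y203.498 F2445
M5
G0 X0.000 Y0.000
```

<svg xmlns="http://www.w3.org/2000/svg" width="253.200mm" height="283.928mm" viewBox="0 0 253.200 283.928">
  <polygon points="64.685,27.200 64.269,25.109 63.085,23.336 61.312,22.152 59.221,21.736 57.130,22.152 55.357,23.336 54.173,25.109 53.757,27.200 54.173,29.291 55.357,31.064 57.130,32.248 59.221,32.664 61.312,32.248 63.085,31.064 64.269,29.291" fill="none" stroke="#000000"/>
  <polygon points="85.916,80.430 58.461,73.023 47.134,46.939 60.465,21.821 88.415,16.582 109.937,35.168 108.825,63.583" fill="none" stroke="#000000"/>
</svg>

y_svg = 283.928 − y_m. Every run uses S661, so all elements get stroke `#000000` (score).

[1] closed run; points: 64.685,27.200 64.269,25.109 63.085,23.336 61.312,22.152 59.221,21.736 57.130,22.152 55.357,23.336 54.173,25.109 53.757,27.200 54.173,29.291 55.357,31.064 57.130,32.248 59.221,32.664 61.312,32.248 63.085,31.064 64.269,29.291

[2] closed run; points: 85.916,80.430 58.461,73.023 47.134,46.939 60.465,21.821 88.415,16.582 109.937,35.168 108.825,63.583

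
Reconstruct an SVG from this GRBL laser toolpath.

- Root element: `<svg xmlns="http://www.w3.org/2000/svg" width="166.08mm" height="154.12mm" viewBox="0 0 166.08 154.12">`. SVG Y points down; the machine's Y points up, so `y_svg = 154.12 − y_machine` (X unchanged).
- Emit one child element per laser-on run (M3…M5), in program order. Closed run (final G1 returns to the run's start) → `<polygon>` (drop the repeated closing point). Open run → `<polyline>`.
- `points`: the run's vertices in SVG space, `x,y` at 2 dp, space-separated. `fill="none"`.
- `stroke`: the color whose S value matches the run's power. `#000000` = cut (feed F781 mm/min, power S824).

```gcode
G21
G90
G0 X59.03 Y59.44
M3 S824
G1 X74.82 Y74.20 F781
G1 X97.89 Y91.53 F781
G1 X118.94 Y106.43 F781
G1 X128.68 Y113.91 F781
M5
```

Machine Y-up, SVG Y-down with viewBox height 154.12, so y_svg = 154.12 − y_machine; X carries over. Every run uses S824, so all elements get stroke `#000000` (cut).

Run 1: The run is open, so emit a `<polyline>` with points (Y-flipped): 59.03,94.68 74.82,79.92 97.89,62.59 118.94,47.69 128.68,40.21.

<svg xmlns="http://www.w3.org/2000/svg" width="166.08mm" height="154.12mm" viewBox="0 0 166.08 154.12">
  <polyline points="59.03,94.68 74.82,79.92 97.89,62.59 118.94,47.69 128.68,40.21" fill="none" stroke="#000000"/>
</svg>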